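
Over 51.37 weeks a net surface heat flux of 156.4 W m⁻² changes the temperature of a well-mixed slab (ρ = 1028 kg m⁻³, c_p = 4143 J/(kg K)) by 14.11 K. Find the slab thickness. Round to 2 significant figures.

81 m

Heat input Q = F Δt = 156.4 × 3.11×10^7 s = 4.86×10^9 J/m².
Required areal heat capacity C = Q / ΔT = 3.44×10^8 J/(m²·K).
Depth D = C / (ρ c_p) = 3.44×10^8 / (1028 × 4143) = 80.9 m.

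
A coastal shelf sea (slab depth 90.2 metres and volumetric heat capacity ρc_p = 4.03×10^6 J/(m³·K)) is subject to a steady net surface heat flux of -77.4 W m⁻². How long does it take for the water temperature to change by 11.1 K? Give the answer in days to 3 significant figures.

603 days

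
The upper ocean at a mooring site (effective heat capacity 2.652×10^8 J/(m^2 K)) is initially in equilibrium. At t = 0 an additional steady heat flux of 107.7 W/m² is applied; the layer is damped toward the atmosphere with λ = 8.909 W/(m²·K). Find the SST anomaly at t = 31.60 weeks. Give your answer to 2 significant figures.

5.7 K

Areal heat capacity C = 2.652×10^8 J/(m^2 K) (given).
τ = C / λ = 2.65×10^8 / 8.909 = 2.98×10^7 s.
Equilibrium anomaly ΔT_eq = F / λ = 107.7 / 8.909 = 12.1 K.
t = 31.60 weeks = 1.91×10^7 s, so t/τ = 0.642.
ΔT(t) = ΔT_eq (1 − e^(−t/τ)) = 12.1 × (1 − e^−0.642) = 5.73 K.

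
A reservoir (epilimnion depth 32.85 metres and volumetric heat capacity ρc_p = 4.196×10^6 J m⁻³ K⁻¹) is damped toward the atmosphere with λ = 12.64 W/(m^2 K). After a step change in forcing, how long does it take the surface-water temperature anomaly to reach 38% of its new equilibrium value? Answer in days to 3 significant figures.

Areal heat capacity C = ρc_p × D = 4.196×10^6 × 32.85 = 1.38×10^8 J m⁻² K⁻¹.
τ = C / λ = 1.38×10^8 / 12.64 = 1.09×10^7 s.
Fraction reached: 1 − e^(−t/τ) = 0.38 ⇒ t = −τ ln(1 − 0.38) = τ × 0.478.
t = 5.21×10^6 s = 60.3 days.

60.3 days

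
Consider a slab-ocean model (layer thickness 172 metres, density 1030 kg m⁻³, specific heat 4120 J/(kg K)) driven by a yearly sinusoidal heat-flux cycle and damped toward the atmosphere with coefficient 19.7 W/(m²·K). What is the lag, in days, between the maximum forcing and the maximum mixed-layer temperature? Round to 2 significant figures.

Areal heat capacity C = ρ c_p D = 1030 × 4120 × 172 = 7.30×10^8 J m⁻² K⁻¹.
ω = 2π / 3.15×10^7 s = 1.99×10^-7 s⁻¹.
Phase lag φ = arctan(Cω/λ) = arctan(145/19.7) = 1.44 rad.
Time lag = φ / ω = 1.44 / 1.99×10^-7 = 7.21×10^6 s = 83.4 days.

83 days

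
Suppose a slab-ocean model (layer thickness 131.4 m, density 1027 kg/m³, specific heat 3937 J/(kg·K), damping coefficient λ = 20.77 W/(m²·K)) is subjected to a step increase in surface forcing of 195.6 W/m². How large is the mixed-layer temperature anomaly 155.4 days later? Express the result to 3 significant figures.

Areal heat capacity C = ρ c_p D = 1027 × 3937 × 131.4 = 5.31×10^8 J/(m²·K).
τ = C / λ = 5.31×10^8 / 20.77 = 2.56×10^7 s.
Equilibrium anomaly ΔT_eq = F / λ = 195.6 / 20.77 = 9.42 K.
t = 155.4 days = 1.34×10^7 s, so t/τ = 0.525.
ΔT(t) = ΔT_eq (1 − e^(−t/τ)) = 9.42 × (1 − e^−0.525) = 3.85 K.

3.85 K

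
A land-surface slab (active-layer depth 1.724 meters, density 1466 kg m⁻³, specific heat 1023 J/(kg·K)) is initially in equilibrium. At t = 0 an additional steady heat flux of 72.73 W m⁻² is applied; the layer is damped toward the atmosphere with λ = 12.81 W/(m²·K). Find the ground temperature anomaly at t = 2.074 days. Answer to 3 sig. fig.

3.34 K

Areal heat capacity C = ρ c_p D = 1466 × 1023 × 1.724 = 2.59×10^6 J m⁻² K⁻¹.
τ = C / λ = 2.59×10^6 / 12.81 = 2.02×10^5 s.
Equilibrium anomaly ΔT_eq = F / λ = 72.73 / 12.81 = 5.68 K.
t = 2.074 days = 1.79×10^5 s, so t/τ = 0.888.
ΔT(t) = ΔT_eq (1 − e^(−t/τ)) = 5.68 × (1 − e^−0.888) = 3.34 K.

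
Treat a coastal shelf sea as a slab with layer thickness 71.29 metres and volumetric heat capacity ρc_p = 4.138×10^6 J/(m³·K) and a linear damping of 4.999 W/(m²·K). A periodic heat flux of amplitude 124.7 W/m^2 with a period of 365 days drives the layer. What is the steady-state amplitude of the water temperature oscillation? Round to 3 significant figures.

Areal heat capacity C = ρc_p × D = 4.138×10^6 × 71.29 = 2.95×10^8 J m⁻² K⁻¹.
Angular frequency ω = 2π / T = 2π / 3.15×10^7 s = 1.99×10^-7 s⁻¹.
√((Cω)² + λ²) = √((58.8)² + 4.999²) = 59.0 W/(m²·K).
Amplitude A = F₀ / √((Cω)²+λ²) = 124.7 / 59.0 = 2.11 K.

2.11 K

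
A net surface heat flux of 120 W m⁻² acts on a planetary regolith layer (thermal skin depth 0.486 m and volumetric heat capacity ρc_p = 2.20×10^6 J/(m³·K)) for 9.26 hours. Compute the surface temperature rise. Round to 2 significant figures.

Areal heat capacity C = ρc_p × D = 2.20×10^6 × 0.486 = 1.07×10^6 J/(m^2 K).
Net heat input Q = F Δt = 120 × (9.26 hours × 3600 s/hour) = 4.00×10^6 J/m².
ΔT = Q / C = 4.00×10^6 / 1.07×10^6 = 3.74 K.

3.7 K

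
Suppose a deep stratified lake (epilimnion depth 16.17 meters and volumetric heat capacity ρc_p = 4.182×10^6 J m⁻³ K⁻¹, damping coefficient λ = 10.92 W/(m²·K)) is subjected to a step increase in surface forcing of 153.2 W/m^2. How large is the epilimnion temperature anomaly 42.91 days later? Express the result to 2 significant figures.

6.3 K

Areal heat capacity C = ρc_p × D = 4.182×10^6 × 16.17 = 6.76×10^7 J/(m^2 K).
τ = C / λ = 6.76×10^7 / 10.92 = 6.19×10^6 s.
Equilibrium anomaly ΔT_eq = F / λ = 153.2 / 10.92 = 14.0 K.
t = 42.91 days = 3.71×10^6 s, so t/τ = 0.599.
ΔT(t) = ΔT_eq (1 − e^(−t/τ)) = 14.0 × (1 − e^−0.599) = 6.32 K.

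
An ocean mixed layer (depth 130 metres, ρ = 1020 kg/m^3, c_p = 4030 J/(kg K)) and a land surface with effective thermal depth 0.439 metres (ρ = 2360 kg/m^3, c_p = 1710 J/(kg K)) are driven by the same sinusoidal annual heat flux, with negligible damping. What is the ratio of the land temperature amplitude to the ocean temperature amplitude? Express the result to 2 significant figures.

C_ocean = 1020 × 4030 × 130 = 5.34×10^8 J/(m²·K).
C_land = 2360 × 1710 × 0.439 = 1.77×10^6 J/(m²·K).
Undamped amplitude ∝ 1/C, so A_land/A_ocean = C_ocean/C_land = 302.

300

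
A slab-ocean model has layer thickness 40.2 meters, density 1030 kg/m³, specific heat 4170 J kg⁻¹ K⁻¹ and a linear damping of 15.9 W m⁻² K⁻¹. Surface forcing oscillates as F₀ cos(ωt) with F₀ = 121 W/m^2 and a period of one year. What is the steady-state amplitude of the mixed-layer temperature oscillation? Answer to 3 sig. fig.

Areal heat capacity C = ρ c_p D = 1030 × 4170 × 40.2 = 1.73×10^8 J m⁻² K⁻¹.
Angular frequency ω = 2π / T = 2π / 3.15×10^7 s = 1.99×10^-7 s⁻¹.
√((Cω)² + λ²) = √((34.4)² + 15.9²) = 37.9 W/(m²·K).
Amplitude A = F₀ / √((Cω)²+λ²) = 121 / 37.9 = 3.19 K.

3.19 K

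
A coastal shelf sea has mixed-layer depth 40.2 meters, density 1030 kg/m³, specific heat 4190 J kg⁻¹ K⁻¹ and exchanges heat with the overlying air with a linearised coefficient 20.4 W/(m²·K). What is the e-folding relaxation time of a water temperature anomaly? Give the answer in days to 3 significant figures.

98.4 days

Areal heat capacity C = ρ c_p D = 1030 × 4190 × 40.2 = 1.73×10^8 J/(m²·K).
Relaxation time τ = C / λ = 1.73×10^8 / 20.4 = 8.50×10^6 s.
In days: 8.50×10^6 s / (86400 s/day) = 98.4 days.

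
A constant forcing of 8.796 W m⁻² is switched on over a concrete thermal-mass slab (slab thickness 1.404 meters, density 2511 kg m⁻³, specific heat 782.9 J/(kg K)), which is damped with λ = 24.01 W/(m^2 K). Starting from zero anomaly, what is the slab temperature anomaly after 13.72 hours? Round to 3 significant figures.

0.128 K

Areal heat capacity C = ρ c_p D = 2511 × 782.9 × 1.404 = 2.76×10^6 J m⁻² K⁻¹.
τ = C / λ = 2.76×10^6 / 24.01 = 1.15×10^5 s.
Equilibrium anomaly ΔT_eq = F / λ = 8.796 / 24.01 = 0.366 K.
t = 13.72 hours = 49400 s, so t/τ = 0.430.
ΔT(t) = ΔT_eq (1 − e^(−t/τ)) = 0.366 × (1 − e^−0.430) = 0.128 K.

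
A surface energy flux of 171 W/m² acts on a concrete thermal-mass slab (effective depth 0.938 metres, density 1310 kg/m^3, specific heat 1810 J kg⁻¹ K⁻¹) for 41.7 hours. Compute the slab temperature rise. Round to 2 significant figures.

12 K

Areal heat capacity C = ρ c_p D = 1310 × 1810 × 0.938 = 2.22×10^6 J/(m²·K).
Net heat input Q = F Δt = 171 × (41.7 hours × 3600 s/hour) = 2.57×10^7 J/m².
ΔT = Q / C = 2.57×10^7 / 2.22×10^6 = 11.5 K.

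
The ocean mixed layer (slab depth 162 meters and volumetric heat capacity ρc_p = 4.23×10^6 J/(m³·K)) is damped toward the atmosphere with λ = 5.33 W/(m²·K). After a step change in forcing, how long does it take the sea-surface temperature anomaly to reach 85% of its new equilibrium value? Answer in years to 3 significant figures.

7.73 years

Areal heat capacity C = ρc_p × D = 4.23×10^6 × 162 = 6.85×10^8 J/(m^2 K).
τ = C / λ = 6.85×10^8 / 5.33 = 1.29×10^8 s.
Fraction reached: 1 − e^(−t/τ) = 0.85 ⇒ t = −τ ln(1 − 0.85) = τ × 1.90.
t = 2.44×10^8 s = 7.73 years.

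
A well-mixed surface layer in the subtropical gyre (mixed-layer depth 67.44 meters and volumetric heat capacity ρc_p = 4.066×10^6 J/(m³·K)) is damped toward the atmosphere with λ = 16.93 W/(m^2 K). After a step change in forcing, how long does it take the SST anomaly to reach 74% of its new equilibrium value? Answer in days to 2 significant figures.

250 days

Areal heat capacity C = ρc_p × D = 4.066×10^6 × 67.44 = 2.74×10^8 J/(m²·K).
τ = C / λ = 2.74×10^8 / 16.93 = 1.62×10^7 s.
Fraction reached: 1 − e^(−t/τ) = 0.74 ⇒ t = −τ ln(1 − 0.74) = τ × 1.35.
t = 2.18×10^7 s = 253 days.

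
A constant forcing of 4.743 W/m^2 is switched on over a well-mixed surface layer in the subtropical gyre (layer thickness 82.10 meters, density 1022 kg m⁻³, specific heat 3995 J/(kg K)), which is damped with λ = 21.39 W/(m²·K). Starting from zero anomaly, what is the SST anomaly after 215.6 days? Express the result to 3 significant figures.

0.154 K

Areal heat capacity C = ρ c_p D = 1022 × 3995 × 82.10 = 3.35×10^8 J m⁻² K⁻¹.
τ = C / λ = 3.35×10^8 / 21.39 = 1.57×10^7 s.
Equilibrium anomaly ΔT_eq = F / λ = 4.743 / 21.39 = 0.222 K.
t = 215.6 days = 1.86×10^7 s, so t/τ = 1.19.
ΔT(t) = ΔT_eq (1 − e^(−t/τ)) = 0.222 × (1 − e^−1.19) = 0.154 K.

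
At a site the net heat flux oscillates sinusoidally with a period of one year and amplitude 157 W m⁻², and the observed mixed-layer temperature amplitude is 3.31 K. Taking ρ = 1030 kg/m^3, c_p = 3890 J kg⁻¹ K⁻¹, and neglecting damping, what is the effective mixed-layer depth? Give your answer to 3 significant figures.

ω = 2π / 3.15×10^7 s = 1.99×10^-7 s⁻¹.
Required C = F₀ / (A ω) = 157 / (3.31 × 1.99×10^-7) = 2.38×10^8 J/(m²·K).
D = C / (ρ c_p) = 2.38×10^8 / (1030 × 3890) = 59.4 m.

59.4 m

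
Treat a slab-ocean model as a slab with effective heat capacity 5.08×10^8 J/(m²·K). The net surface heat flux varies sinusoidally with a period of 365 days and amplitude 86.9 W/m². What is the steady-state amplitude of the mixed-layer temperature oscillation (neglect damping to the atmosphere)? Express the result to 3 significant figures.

0.859 K

Areal heat capacity C = 5.08×10^8 J/(m²·K) (given).
Angular frequency ω = 2π / T = 2π / 3.15×10^7 s = 1.99×10^-7 s⁻¹.
Cω = 5.08×10^8 × 1.99×10^-7 = 101 W/(m²·K).
Amplitude A = F₀ / (Cω) = 86.9 / 101 = 0.859 K.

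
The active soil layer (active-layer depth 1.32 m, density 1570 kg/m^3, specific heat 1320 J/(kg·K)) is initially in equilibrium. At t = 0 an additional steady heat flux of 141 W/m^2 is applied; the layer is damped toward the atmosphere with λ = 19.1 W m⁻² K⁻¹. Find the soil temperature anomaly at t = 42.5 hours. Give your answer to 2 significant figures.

Areal heat capacity C = ρ c_p D = 1570 × 1320 × 1.32 = 2.74×10^6 J/(m²·K).
τ = C / λ = 2.74×10^6 / 19.1 = 1.43×10^5 s.
Equilibrium anomaly ΔT_eq = F / λ = 141 / 19.1 = 7.38 K.
t = 42.5 hours = 1.53×10^5 s, so t/τ = 1.07.
ΔT(t) = ΔT_eq (1 − e^(−t/τ)) = 7.38 × (1 − e^−1.07) = 4.85 K.

4.8 K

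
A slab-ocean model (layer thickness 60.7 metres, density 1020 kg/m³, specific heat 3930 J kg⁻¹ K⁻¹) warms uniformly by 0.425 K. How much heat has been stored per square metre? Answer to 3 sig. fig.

1.03×10^8

Areal heat capacity C = ρ c_p D = 1020 × 3930 × 60.7 = 2.43×10^8 J m⁻² K⁻¹.
ΔQ = C ΔT = 2.43×10^8 × 0.425 = 1.03×10^8 J/m².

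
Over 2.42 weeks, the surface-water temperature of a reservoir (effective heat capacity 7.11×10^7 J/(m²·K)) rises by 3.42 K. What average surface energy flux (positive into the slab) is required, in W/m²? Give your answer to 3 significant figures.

Areal heat capacity C = 7.11×10^7 J/(m²·K) (given).
Required heat per unit area: Q = C ΔT = 7.11×10^7 × 3.42 = 2.43×10^8 J/m².
Flux F = Q / Δt = 2.43×10^8 / 1.46×10^6 s = 166 W/m².

166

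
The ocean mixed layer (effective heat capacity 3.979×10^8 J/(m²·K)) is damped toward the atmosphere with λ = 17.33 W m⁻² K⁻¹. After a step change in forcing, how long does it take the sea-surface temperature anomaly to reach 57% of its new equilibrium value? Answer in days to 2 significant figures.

220 days

Areal heat capacity C = 3.979×10^8 J/(m²·K) (given).
τ = C / λ = 3.98×10^8 / 17.33 = 2.30×10^7 s.
Fraction reached: 1 − e^(−t/τ) = 0.57 ⇒ t = −τ ln(1 − 0.57) = τ × 0.844.
t = 1.94×10^7 s = 224 days.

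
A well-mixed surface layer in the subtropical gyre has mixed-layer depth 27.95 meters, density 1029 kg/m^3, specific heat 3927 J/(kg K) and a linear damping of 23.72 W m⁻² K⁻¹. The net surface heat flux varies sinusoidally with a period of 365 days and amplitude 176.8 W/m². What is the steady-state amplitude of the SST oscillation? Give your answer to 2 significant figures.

5.4 K

Areal heat capacity C = ρ c_p D = 1029 × 3927 × 27.95 = 1.13×10^8 J/(m²·K).
Angular frequency ω = 2π / T = 2π / 3.15×10^7 s = 1.99×10^-7 s⁻¹.
√((Cω)² + λ²) = √((22.5)² + 23.72²) = 32.7 W/(m²·K).
Amplitude A = F₀ / √((Cω)²+λ²) = 176.8 / 32.7 = 5.41 K.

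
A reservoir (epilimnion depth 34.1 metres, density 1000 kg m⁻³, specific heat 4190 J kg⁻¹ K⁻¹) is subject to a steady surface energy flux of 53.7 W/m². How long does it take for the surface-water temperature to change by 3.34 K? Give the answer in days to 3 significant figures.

103 days

Areal heat capacity C = ρ c_p D = 1000 × 4190 × 34.1 = 1.43×10^8 J/(m^2 K).
Time required: Δt = C ΔT / F = 1.43×10^8 × 3.34 / 53.7 = 8.89×10^6 s.
In days: 8.89×10^6 s / (86400 s/day) = 103 days.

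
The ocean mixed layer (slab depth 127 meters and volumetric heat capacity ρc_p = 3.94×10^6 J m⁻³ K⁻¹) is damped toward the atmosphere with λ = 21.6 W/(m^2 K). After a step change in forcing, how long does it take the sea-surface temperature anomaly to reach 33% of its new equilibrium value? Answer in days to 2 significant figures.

Areal heat capacity C = ρc_p × D = 3.94×10^6 × 127 = 5.00×10^8 J/(m²·K).
τ = C / λ = 5.00×10^8 / 21.6 = 2.32×10^7 s.
Fraction reached: 1 − e^(−t/τ) = 0.33 ⇒ t = −τ ln(1 − 0.33) = τ × 0.400.
t = 9.28×10^6 s = 107 days.

110 days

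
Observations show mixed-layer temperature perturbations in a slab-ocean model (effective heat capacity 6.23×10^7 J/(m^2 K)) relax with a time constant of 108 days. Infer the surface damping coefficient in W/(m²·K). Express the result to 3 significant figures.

6.68

Areal heat capacity C = 6.23×10^7 J/(m^2 K) (given).
τ = 108 days = 9.33×10^6 s.
λ = C / τ = 6.23×10^7 / 9.33×10^6 = 6.68 W/(m²·K).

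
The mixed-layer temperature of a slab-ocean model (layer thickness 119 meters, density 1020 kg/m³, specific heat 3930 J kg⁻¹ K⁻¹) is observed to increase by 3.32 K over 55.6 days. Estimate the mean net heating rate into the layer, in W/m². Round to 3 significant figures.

330

Areal heat capacity C = ρ c_p D = 1020 × 3930 × 119 = 4.77×10^8 J m⁻² K⁻¹.
Required heat per unit area: Q = C ΔT = 4.77×10^8 × 3.32 = 1.58×10^9 J/m².
Flux F = Q / Δt = 1.58×10^9 / 4.80×10^6 s = 330 W/m².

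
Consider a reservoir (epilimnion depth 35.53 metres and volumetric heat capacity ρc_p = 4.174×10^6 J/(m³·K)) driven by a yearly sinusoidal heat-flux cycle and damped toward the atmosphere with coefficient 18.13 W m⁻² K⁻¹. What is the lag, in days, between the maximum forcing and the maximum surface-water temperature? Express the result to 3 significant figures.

59.3 days

Areal heat capacity C = ρc_p × D = 4.174×10^6 × 35.53 = 1.48×10^8 J/(m²·K).
ω = 2π / 3.15×10^7 s = 1.99×10^-7 s⁻¹.
Phase lag φ = arctan(Cω/λ) = arctan(29.5/18.13) = 1.02 rad.
Time lag = φ / ω = 1.02 / 1.99×10^-7 = 5.12×10^6 s = 59.3 days.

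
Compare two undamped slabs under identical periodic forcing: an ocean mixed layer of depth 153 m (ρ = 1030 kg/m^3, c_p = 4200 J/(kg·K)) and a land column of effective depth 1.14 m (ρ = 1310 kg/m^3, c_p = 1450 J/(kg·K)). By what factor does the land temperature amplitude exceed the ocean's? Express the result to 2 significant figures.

C_ocean = 1030 × 4200 × 153 = 6.62×10^8 J/(m²·K).
C_land = 1310 × 1450 × 1.14 = 2.17×10^6 J/(m²·K).
Undamped amplitude ∝ 1/C, so A_land/A_ocean = C_ocean/C_land = 306.

310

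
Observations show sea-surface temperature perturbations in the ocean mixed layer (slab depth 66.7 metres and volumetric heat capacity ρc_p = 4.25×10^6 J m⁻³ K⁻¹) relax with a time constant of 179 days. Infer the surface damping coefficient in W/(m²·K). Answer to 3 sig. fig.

18.3

Areal heat capacity C = ρc_p × D = 4.25×10^6 × 66.7 = 2.83×10^8 J m⁻² K⁻¹.
τ = 179 days = 1.55×10^7 s.
λ = C / τ = 2.83×10^8 / 1.55×10^7 = 18.3 W/(m²·K).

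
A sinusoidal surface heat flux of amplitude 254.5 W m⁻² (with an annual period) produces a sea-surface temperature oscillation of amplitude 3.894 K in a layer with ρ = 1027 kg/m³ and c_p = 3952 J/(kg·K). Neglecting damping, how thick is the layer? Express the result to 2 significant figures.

ω = 2π / 3.15×10^7 s = 1.99×10^-7 s⁻¹.
Required C = F₀ / (A ω) = 254.5 / (3.894 × 1.99×10^-7) = 3.28×10^8 J/(m²·K).
D = C / (ρ c_p) = 3.28×10^8 / (1027 × 3952) = 80.8 m.

81 m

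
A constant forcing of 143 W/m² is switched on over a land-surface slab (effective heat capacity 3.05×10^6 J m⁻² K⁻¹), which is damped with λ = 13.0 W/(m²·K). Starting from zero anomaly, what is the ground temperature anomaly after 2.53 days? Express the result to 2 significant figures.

6.7 K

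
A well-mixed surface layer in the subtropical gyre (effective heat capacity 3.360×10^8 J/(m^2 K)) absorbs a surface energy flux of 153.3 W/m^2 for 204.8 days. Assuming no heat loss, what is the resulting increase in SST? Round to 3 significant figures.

8.07 K

Areal heat capacity C = 3.360×10^8 J/(m^2 K) (given).
Net heat input Q = F Δt = 153.3 × (204.8 days × 86400 s/day) = 2.71×10^9 J/m².
ΔT = Q / C = 2.71×10^9 / 3.36×10^8 = 8.07 K.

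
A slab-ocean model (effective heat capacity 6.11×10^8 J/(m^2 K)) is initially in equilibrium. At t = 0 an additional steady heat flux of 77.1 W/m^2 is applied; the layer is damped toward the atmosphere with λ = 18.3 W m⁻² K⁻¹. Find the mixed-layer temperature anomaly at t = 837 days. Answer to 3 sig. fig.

Areal heat capacity C = 6.11×10^8 J/(m^2 K) (given).
τ = C / λ = 6.11×10^8 / 18.3 = 3.34×10^7 s.
Equilibrium anomaly ΔT_eq = F / λ = 77.1 / 18.3 = 4.21 K.
t = 837 days = 7.23×10^7 s, so t/τ = 2.17.
ΔT(t) = ΔT_eq (1 − e^(−t/τ)) = 4.21 × (1 − e^−2.17) = 3.73 K.

3.73 K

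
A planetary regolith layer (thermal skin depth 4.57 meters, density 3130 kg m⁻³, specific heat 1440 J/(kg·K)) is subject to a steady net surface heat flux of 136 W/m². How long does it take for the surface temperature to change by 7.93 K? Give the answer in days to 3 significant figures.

13.9 days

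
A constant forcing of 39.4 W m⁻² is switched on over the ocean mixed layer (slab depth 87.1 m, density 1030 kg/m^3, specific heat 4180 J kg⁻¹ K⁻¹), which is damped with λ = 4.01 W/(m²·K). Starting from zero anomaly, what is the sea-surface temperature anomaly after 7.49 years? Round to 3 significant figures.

9.04 K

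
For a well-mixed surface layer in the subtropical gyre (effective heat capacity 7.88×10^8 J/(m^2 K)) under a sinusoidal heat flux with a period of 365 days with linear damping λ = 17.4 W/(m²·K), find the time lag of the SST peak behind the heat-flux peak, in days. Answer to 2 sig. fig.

85 days

Areal heat capacity C = 7.88×10^8 J/(m^2 K) (given).
ω = 2π / 3.15×10^7 s = 1.99×10^-7 s⁻¹.
Phase lag φ = arctan(Cω/λ) = arctan(157/17.4) = 1.46 rad.
Time lag = φ / ω = 1.46 / 1.99×10^-7 = 7.33×10^6 s = 84.8 days.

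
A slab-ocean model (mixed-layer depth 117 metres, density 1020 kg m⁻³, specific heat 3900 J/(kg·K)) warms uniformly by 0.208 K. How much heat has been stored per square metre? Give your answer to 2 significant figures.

Areal heat capacity C = ρ c_p D = 1020 × 3900 × 117 = 4.65×10^8 J m⁻² K⁻¹.
ΔQ = C ΔT = 4.65×10^8 × 0.208 = 9.68×10^7 J/m².

9.7×10^7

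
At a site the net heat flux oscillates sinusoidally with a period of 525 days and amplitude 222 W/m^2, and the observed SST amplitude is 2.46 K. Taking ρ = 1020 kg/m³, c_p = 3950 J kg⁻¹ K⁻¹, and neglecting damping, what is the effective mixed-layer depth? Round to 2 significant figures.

ω = 2π / 4.54×10^7 s = 1.39×10^-7 s⁻¹.
Required C = F₀ / (A ω) = 222 / (2.46 × 1.39×10^-7) = 6.51×10^8 J/(m²·K).
D = C / (ρ c_p) = 6.51×10^8 / (1020 × 3950) = 162 m.

160 m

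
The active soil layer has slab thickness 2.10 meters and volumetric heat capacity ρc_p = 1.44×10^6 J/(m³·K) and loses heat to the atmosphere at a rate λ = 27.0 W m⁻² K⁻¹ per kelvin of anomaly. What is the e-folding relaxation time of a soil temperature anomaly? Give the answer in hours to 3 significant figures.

31.1 hours

Areal heat capacity C = ρc_p × D = 1.44×10^6 × 2.10 = 3.02×10^6 J/(m²·K).
Relaxation time τ = C / λ = 3.02×10^6 / 27.0 = 1.12×10^5 s.
In hours: 1.12×10^5 s / (3600 s/hour) = 31.1 hours.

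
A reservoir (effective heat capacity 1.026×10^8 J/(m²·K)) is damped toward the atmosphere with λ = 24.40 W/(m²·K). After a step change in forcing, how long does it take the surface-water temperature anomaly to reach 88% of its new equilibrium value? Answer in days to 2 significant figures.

100 days

Areal heat capacity C = 1.026×10^8 J/(m²·K) (given).
τ = C / λ = 1.03×10^8 / 24.40 = 4.20×10^6 s.
Fraction reached: 1 − e^(−t/τ) = 0.88 ⇒ t = −τ ln(1 − 0.88) = τ × 2.12.
t = 8.92×10^6 s = 103 days.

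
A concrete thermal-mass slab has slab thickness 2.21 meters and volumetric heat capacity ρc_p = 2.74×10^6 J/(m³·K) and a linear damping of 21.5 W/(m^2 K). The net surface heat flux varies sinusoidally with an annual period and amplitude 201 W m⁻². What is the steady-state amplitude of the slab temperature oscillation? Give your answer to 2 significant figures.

9.3 K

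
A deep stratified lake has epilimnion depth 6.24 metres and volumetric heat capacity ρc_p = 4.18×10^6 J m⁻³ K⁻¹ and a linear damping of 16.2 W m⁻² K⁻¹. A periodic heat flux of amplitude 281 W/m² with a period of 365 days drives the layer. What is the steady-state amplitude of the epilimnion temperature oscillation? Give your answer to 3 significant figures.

Areal heat capacity C = ρc_p × D = 4.18×10^6 × 6.24 = 2.61×10^7 J/(m^2 K).
Angular frequency ω = 2π / T = 2π / 3.15×10^7 s = 1.99×10^-7 s⁻¹.
√((Cω)² + λ²) = √((5.20)² + 16.2²) = 17.0 W/(m²·K).
Amplitude A = F₀ / √((Cω)²+λ²) = 281 / 17.0 = 16.5 K.

16.5 K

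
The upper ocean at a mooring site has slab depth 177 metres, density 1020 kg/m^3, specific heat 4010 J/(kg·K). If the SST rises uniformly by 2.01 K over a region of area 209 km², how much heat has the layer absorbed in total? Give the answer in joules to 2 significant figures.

3.0×10^17 J

Areal heat capacity C = ρ c_p D = 1020 × 4010 × 177 = 7.24×10^8 J/(m^2 K).
Heat per unit area: q = C ΔT = 7.24×10^8 × 2.01 = 1.46×10^9 J/m².
Total heat: Q = q × A = 1.46×10^9 × (209 × 10⁶ m²) = 3.04×10^17 J.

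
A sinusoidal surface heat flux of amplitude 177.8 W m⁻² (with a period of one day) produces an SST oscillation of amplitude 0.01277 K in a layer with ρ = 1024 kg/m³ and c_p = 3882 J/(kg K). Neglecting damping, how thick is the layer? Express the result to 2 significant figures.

48 m

ω = 2π / 86400 s = 7.27×10^-5 s⁻¹.
Required C = F₀ / (A ω) = 177.8 / (0.01277 × 7.27×10^-5) = 1.91×10^8 J/(m²·K).
D = C / (ρ c_p) = 1.91×10^8 / (1024 × 3882) = 48.2 m.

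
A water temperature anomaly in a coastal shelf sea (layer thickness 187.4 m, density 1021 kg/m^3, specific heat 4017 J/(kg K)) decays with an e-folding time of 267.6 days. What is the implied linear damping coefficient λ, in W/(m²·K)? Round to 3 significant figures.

Areal heat capacity C = ρ c_p D = 1021 × 4017 × 187.4 = 7.69×10^8 J/(m²·K).
τ = 267.6 days = 2.31×10^7 s.
λ = C / τ = 7.69×10^8 / 2.31×10^7 = 33.2 W/(m²·K).

33.2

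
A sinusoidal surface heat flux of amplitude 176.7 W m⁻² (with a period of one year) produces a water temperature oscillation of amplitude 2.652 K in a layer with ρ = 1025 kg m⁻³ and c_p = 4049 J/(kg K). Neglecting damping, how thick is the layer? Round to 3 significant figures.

80.6 m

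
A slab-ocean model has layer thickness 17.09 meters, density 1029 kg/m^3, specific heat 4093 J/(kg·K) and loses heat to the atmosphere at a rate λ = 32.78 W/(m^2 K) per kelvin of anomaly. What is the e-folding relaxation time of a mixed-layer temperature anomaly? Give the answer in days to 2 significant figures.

25 days

Areal heat capacity C = ρ c_p D = 1029 × 4093 × 17.09 = 7.20×10^7 J/(m^2 K).
Relaxation time τ = C / λ = 7.20×10^7 / 32.78 = 2.20×10^6 s.
In days: 2.20×10^6 s / (86400 s/day) = 25.4 days.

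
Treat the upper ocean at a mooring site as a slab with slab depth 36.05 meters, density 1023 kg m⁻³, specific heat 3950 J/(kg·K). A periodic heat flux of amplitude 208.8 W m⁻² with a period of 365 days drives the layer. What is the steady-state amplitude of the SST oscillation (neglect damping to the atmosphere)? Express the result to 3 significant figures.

7.19 K

Areal heat capacity C = ρ c_p D = 1023 × 3950 × 36.05 = 1.46×10^8 J/(m^2 K).
Angular frequency ω = 2π / T = 2π / 3.15×10^7 s = 1.99×10^-7 s⁻¹.
Cω = 1.46×10^8 × 1.99×10^-7 = 29.0 W/(m²·K).
Amplitude A = F₀ / (Cω) = 208.8 / 29.0 = 7.19 K.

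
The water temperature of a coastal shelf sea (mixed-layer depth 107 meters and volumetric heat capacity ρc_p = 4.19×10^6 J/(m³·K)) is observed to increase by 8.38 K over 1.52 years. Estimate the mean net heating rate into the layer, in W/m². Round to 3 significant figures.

Areal heat capacity C = ρc_p × D = 4.19×10^6 × 107 = 4.48×10^8 J/(m^2 K).
Required heat per unit area: Q = C ΔT = 4.48×10^8 × 8.38 = 3.76×10^9 J/m².
Flux F = Q / Δt = 3.76×10^9 / 4.80×10^7 s = 78.3 W/m².

78.3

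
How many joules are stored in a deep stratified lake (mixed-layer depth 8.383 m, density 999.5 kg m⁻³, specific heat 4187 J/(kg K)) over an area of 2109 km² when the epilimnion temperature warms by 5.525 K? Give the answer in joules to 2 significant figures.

Areal heat capacity C = ρ c_p D = 999.5 × 4187 × 8.383 = 3.51×10^7 J/(m^2 K).
Heat per unit area: q = C ΔT = 3.51×10^7 × 5.525 = 1.94×10^8 J/m².
Total heat: Q = q × A = 1.94×10^8 × (2109 × 10⁶ m²) = 4.09×10^17 J.

4.1×10^17 J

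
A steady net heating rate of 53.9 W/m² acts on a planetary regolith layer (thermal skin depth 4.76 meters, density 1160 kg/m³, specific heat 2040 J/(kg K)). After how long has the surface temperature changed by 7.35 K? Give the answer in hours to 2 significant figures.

Areal heat capacity C = ρ c_p D = 1160 × 2040 × 4.76 = 1.13×10^7 J/(m²·K).
Time required: Δt = C ΔT / F = 1.13×10^7 × 7.35 / 53.9 = 1.54×10^6 s.
In hours: 1.54×10^6 s / (3600 s/hour) = 427 hours.

430 hours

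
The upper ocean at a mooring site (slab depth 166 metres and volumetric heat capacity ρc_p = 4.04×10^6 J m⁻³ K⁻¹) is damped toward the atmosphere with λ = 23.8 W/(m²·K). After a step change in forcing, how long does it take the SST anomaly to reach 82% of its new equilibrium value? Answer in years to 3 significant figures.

1.53 years

Areal heat capacity C = ρc_p × D = 4.04×10^6 × 166 = 6.71×10^8 J/(m²·K).
τ = C / λ = 6.71×10^8 / 23.8 = 2.82×10^7 s.
Fraction reached: 1 − e^(−t/τ) = 0.82 ⇒ t = −τ ln(1 − 0.82) = τ × 1.71.
t = 4.83×10^7 s = 1.53 years.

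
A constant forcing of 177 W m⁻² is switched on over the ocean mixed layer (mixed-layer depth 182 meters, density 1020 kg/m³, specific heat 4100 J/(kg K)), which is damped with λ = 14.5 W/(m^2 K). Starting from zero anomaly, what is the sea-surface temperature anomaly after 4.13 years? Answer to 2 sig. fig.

Areal heat capacity C = ρ c_p D = 1020 × 4100 × 182 = 7.61×10^8 J m⁻² K⁻¹.
τ = C / λ = 7.61×10^8 / 14.5 = 5.25×10^7 s.
Equilibrium anomaly ΔT_eq = F / λ = 177 / 14.5 = 12.2 K.
t = 4.13 years = 1.30×10^8 s, so t/τ = 2.48.
ΔT(t) = ΔT_eq (1 − e^(−t/τ)) = 12.2 × (1 − e^−2.48) = 11.2 K.

11 K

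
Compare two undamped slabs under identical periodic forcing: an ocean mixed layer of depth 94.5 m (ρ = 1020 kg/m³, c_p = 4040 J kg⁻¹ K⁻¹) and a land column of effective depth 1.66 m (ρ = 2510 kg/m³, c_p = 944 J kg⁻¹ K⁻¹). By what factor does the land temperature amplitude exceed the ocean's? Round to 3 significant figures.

C_ocean = 1020 × 4040 × 94.5 = 3.89×10^8 J/(m²·K).
C_land = 2510 × 944 × 1.66 = 3.93×10^6 J/(m²·K).
Undamped amplitude ∝ 1/C, so A_land/A_ocean = C_ocean/C_land = 99.0.

99.0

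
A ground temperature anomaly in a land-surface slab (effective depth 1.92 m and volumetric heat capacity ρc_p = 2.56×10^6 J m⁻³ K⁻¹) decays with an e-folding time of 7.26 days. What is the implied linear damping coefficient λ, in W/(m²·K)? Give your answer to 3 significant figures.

Areal heat capacity C = ρc_p × D = 2.56×10^6 × 1.92 = 4.92×10^6 J/(m²·K).
τ = 7.26 days = 6.27×10^5 s.
λ = C / τ = 4.92×10^6 / 6.27×10^5 = 7.84 W/(m²·K).

7.84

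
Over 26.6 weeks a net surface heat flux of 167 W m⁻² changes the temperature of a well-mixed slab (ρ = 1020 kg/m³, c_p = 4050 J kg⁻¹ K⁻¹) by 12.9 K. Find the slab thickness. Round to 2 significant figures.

Heat input Q = F Δt = 167 × 1.61×10^7 s = 2.69×10^9 J/m².
Required areal heat capacity C = Q / ΔT = 2.08×10^8 J/(m²·K).
Depth D = C / (ρ c_p) = 2.08×10^8 / (1020 × 4050) = 50.4 m.

50 m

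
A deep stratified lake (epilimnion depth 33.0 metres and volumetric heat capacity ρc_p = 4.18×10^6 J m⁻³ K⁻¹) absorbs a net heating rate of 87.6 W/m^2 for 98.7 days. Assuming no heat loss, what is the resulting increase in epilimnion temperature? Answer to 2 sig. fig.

Areal heat capacity C = ρc_p × D = 4.18×10^6 × 33.0 = 1.38×10^8 J m⁻² K⁻¹.
Net heat input Q = F Δt = 87.6 × (98.7 days × 86400 s/day) = 7.47×10^8 J/m².
ΔT = Q / C = 7.47×10^8 / 1.38×10^8 = 5.42 K.

5.4 K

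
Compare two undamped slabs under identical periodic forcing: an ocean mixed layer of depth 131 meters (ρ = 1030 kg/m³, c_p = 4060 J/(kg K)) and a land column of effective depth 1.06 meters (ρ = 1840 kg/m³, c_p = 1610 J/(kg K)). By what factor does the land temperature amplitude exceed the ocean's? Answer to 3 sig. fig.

174

C_ocean = 1030 × 4060 × 131 = 5.48×10^8 J/(m²·K).
C_land = 1840 × 1610 × 1.06 = 3.14×10^6 J/(m²·K).
Undamped amplitude ∝ 1/C, so A_land/A_ocean = C_ocean/C_land = 174.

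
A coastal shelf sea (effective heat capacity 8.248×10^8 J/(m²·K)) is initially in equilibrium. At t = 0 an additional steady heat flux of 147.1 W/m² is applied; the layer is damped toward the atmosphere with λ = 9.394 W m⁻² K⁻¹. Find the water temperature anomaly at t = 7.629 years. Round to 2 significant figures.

15 K

Areal heat capacity C = 8.248×10^8 J/(m²·K) (given).
τ = C / λ = 8.25×10^8 / 9.394 = 8.78×10^7 s.
Equilibrium anomaly ΔT_eq = F / λ = 147.1 / 9.394 = 15.7 K.
t = 7.629 years = 2.41×10^8 s, so t/τ = 2.74.
ΔT(t) = ΔT_eq (1 − e^(−t/τ)) = 15.7 × (1 − e^−2.74) = 14.6 K.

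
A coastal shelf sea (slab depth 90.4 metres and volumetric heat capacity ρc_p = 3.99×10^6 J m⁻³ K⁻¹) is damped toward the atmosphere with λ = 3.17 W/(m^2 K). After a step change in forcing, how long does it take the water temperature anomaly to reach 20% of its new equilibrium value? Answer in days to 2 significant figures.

Areal heat capacity C = ρc_p × D = 3.99×10^6 × 90.4 = 3.61×10^8 J/(m²·K).
τ = C / λ = 3.61×10^8 / 3.17 = 1.14×10^8 s.
Fraction reached: 1 − e^(−t/τ) = 0.20 ⇒ t = −τ ln(1 − 0.20) = τ × 0.223.
t = 2.54×10^7 s = 294 days.

290 days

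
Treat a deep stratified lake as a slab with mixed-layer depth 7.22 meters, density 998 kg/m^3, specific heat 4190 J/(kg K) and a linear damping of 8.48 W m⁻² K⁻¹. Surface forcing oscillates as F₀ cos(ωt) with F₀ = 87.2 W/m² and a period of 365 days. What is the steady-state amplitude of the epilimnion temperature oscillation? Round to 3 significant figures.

Areal heat capacity C = ρ c_p D = 998 × 4190 × 7.22 = 3.02×10^7 J m⁻² K⁻¹.
Angular frequency ω = 2π / T = 2π / 3.15×10^7 s = 1.99×10^-7 s⁻¹.
√((Cω)² + λ²) = √((6.02)² + 8.48²) = 10.4 W/(m²·K).
Amplitude A = F₀ / √((Cω)²+λ²) = 87.2 / 10.4 = 8.39 K.

8.39 K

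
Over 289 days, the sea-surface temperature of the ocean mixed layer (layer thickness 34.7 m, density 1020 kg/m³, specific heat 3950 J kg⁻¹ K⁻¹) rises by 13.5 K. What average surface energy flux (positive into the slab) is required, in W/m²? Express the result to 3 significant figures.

75.6

Areal heat capacity C = ρ c_p D = 1020 × 3950 × 34.7 = 1.40×10^8 J/(m²·K).
Required heat per unit area: Q = C ΔT = 1.40×10^8 × 13.5 = 1.89×10^9 J/m².
Flux F = Q / Δt = 1.89×10^9 / 2.50×10^7 s = 75.6 W/m².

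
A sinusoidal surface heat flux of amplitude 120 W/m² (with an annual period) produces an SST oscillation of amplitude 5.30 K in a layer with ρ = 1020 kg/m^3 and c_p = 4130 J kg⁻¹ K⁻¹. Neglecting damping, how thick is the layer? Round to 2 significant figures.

27 m

ω = 2π / 3.15×10^7 s = 1.99×10^-7 s⁻¹.
Required C = F₀ / (A ω) = 120 / (5.30 × 1.99×10^-7) = 1.14×10^8 J/(m²·K).
D = C / (ρ c_p) = 1.14×10^8 / (1020 × 4130) = 27.0 m.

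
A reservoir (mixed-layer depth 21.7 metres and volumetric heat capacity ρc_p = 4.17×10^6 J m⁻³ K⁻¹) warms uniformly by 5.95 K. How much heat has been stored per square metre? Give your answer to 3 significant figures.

5.38×10^8

Areal heat capacity C = ρc_p × D = 4.17×10^6 × 21.7 = 9.05×10^7 J/(m^2 K).
ΔQ = C ΔT = 9.05×10^7 × 5.95 = 5.38×10^8 J/m².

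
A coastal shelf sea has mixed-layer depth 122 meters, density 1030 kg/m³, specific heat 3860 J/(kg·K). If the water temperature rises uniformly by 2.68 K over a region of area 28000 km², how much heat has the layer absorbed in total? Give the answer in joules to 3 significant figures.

Areal heat capacity C = ρ c_p D = 1030 × 3860 × 122 = 4.85×10^8 J/(m^2 K).
Heat per unit area: q = C ΔT = 4.85×10^8 × 2.68 = 1.30×10^9 J/m².
Total heat: Q = q × A = 1.30×10^9 × (28000 × 10⁶ m²) = 3.64×10^19 J.

3.64×10^19 J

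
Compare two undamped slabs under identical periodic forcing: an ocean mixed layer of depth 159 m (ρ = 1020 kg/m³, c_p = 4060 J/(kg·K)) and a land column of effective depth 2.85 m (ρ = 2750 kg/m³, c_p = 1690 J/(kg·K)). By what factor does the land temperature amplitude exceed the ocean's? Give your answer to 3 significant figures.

C_ocean = 1020 × 4060 × 159 = 6.58×10^8 J/(m²·K).
C_land = 2750 × 1690 × 2.85 = 1.32×10^7 J/(m²·K).
Undamped amplitude ∝ 1/C, so A_land/A_ocean = C_ocean/C_land = 49.7.

49.7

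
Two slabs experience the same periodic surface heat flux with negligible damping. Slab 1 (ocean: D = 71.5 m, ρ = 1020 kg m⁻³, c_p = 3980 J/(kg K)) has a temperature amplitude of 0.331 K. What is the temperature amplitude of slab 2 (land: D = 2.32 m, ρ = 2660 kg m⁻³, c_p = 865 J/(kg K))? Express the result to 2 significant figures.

18 K

C_ocean = 2.90×10^8 J/(m²·K); C_land = 5.34×10^6 J/(m²·K).
A ∝ 1/C ⇒ A_land = A_ocean × C_ocean/C_land = 0.331 × 54.4 = 18.0 K.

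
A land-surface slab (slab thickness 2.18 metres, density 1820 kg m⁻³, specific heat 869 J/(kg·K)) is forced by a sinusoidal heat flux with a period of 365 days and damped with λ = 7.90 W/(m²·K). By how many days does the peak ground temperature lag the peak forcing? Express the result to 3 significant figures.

5.04 days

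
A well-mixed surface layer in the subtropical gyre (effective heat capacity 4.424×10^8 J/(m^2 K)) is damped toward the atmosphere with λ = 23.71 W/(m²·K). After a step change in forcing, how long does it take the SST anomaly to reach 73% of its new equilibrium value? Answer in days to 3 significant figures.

Areal heat capacity C = 4.424×10^8 J/(m^2 K) (given).
τ = C / λ = 4.42×10^8 / 23.71 = 1.87×10^7 s.
Fraction reached: 1 − e^(−t/τ) = 0.73 ⇒ t = −τ ln(1 − 0.73) = τ × 1.31.
t = 2.44×10^7 s = 283 days.

283 days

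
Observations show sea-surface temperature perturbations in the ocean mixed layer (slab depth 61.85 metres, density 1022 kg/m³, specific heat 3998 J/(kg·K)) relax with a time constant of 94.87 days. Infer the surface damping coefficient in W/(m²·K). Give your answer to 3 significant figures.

30.8

Areal heat capacity C = ρ c_p D = 1022 × 3998 × 61.85 = 2.53×10^8 J m⁻² K⁻¹.
τ = 94.87 days = 8.20×10^6 s.
λ = C / τ = 2.53×10^8 / 8.20×10^6 = 30.8 W/(m²·K).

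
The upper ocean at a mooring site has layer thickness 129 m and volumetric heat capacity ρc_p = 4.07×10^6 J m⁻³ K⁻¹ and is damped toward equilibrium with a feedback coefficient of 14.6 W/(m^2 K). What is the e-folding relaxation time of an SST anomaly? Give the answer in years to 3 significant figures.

Areal heat capacity C = ρc_p × D = 4.07×10^6 × 129 = 5.25×10^8 J/(m^2 K).
Relaxation time τ = C / λ = 5.25×10^8 / 14.6 = 3.60×10^7 s.
In years: 3.60×10^7 s / (3.156×10^7 s/year) = 1.14 years.

1.14 years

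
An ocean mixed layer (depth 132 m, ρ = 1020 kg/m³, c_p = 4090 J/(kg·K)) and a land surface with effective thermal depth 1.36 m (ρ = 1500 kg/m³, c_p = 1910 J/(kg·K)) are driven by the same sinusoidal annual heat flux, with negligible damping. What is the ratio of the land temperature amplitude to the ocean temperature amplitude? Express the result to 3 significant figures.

C_ocean = 1020 × 4090 × 132 = 5.51×10^8 J/(m²·K).
C_land = 1500 × 1910 × 1.36 = 3.90×10^6 J/(m²·K).
Undamped amplitude ∝ 1/C, so A_land/A_ocean = C_ocean/C_land = 141.

141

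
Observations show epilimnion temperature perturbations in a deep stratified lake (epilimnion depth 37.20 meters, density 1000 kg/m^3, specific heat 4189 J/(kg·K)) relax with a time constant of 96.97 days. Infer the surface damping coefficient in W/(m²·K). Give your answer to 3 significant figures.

18.6

Areal heat capacity C = ρ c_p D = 1000 × 4189 × 37.20 = 1.56×10^8 J/(m^2 K).
τ = 96.97 days = 8.38×10^6 s.
λ = C / τ = 1.56×10^8 / 8.38×10^6 = 18.6 W/(m²·K).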